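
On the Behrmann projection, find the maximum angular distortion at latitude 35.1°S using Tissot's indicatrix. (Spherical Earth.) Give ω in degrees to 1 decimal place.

6.5°

The Behrmann projection is cylindrical equal-area with φ₀ = 30°. A cylindrical equal-area projection with standard parallel φ₀ has meridian scale h = cos φ / cos φ₀ and parallel scale k = cos φ₀ / cos φ (so areas are preserved, h·k = 1).
At 35.1°: h = 0.9447, k = 1.059; principal scales a = 1.059, b = 0.9447.
sin(ω/2) = (a − b)/(a + b) = 0.1138/2.003 = 0.05681, so ω = 2 arcsin(0.05681) ≈ 6.5°.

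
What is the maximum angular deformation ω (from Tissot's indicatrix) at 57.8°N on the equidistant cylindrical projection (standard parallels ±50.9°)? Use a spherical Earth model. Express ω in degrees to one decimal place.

With standard parallel φ₀ = 50.9°, the equirectangular projection gives x = Rλ cos φ₀, y = Rφ, so h = 1 and k = cos 50.9° / cos φ.
At 57.8°: h = 1.000, k = 1.184; principal scales a = 1.184, b = 1.000.
sin(ω/2) = (a − b)/(a + b) = 0.1835/2.184 = 0.08405, so ω = 2 arcsin(0.08405) ≈ 9.6°.

9.6°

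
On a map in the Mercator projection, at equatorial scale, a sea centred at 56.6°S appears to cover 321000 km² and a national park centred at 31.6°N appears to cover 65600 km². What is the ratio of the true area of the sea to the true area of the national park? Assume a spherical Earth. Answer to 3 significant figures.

2.04

Mercator's areal exaggeration is sec²φ; hence true area = (apparent area) · cos²φ.
True area of sea: 321000 × cos²(56.6°) = 321000 × 0.3030 = 97270 km².
True area of national park: 65600 × cos²(31.6°) = 65600 × 0.7254 = 47590 km².
Ratio = 97270 / 47590 ≈ 2.04.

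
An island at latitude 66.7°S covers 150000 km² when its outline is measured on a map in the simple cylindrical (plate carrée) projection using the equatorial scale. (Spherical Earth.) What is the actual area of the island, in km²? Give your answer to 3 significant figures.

59300 km²

For the equirectangular projection with φ₀ = 0 (plate carrée), h = 1 along meridians and k = sec φ along parallels.
Areal scale = h·k = 1 × sec φ; at 66.7°, h = 1.000, k = 2.528, so h·k = 2.528.
True area = apparent / (areal scale) = 150000 / 2.528 ≈ 59300 km².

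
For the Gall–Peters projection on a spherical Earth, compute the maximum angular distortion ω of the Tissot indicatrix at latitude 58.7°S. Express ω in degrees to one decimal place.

Gall–Peters is a cylindrical equal-area projection with standard parallels at ±45°. For cylindrical equal-area with standard parallel φ₀, h = cos φ / cos φ₀ and k = cos φ₀ / cos φ, so h·k = 1.
At 58.7°: h = 0.7347, k = 1.361; principal scales a = 1.361, b = 0.7347.
sin(ω/2) = (a − b)/(a + b) = 0.6264/2.096 = 0.2989, so ω = 2 arcsin(0.2989) ≈ 34.8°.

34.8°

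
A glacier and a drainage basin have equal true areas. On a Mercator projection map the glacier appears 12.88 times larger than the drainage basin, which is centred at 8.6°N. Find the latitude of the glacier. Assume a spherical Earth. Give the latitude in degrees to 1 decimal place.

For equal true areas on Mercator, apparent areas scale as sec²φ, so the ratio is cos²φ₂ / cos²φ₁.
cos²φ₂ / cos²φ₁ = 12.88  ⇒  cos φ₁ = cos 8.6° / √12.88 = 0.9888/3.589 = 0.2755.
φ₁ = arccos(0.2755) ≈ 74.0°.

74.0°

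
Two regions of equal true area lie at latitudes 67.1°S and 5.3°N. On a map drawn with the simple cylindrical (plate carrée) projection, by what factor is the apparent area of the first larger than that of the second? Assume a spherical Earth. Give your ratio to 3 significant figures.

Plate carrée maps x = Rλ, y = Rφ. The meridian scale is h = 1 and the parallel scale is k = 1/cos φ = sec φ.
Areal scale at 67.1°: h·k = 1.000 × 2.570 = 2.570.
Areal scale at 5.3°: h·k = 1.000 × 1.004 = 1.004.
Ratio = 2.570/1.004 ≈ 2.56.

2.56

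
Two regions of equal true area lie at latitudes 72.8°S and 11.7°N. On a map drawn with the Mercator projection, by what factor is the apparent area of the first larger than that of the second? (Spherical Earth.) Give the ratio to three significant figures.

11.0

On Mercator, area is exaggerated by sec²φ = 1/cos²φ.
At 72.8°: sec²(72.8°) = 1/0.2957² = 11.44.
At 11.7°: sec²(11.7°) = 1/0.9792² = 1.043.
Ratio = 11.44/1.043 = cos²(11.7°)/cos²(72.8°) ≈ 11.0.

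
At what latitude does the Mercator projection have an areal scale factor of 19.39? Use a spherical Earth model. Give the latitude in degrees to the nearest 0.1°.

Mercator areal scale is sec²φ.
sec²φ = 19.39  ⇒  cos²φ = 0.05157  ⇒  cos φ = 0.2271.
φ = arccos(0.2271) ≈ 76.9°.

76.9°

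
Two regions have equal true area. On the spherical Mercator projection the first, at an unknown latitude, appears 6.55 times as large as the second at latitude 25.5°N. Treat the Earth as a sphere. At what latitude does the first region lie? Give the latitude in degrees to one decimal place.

69.3°

Mercator areal scale is sec²φ, so apparent-area ratio = sec²φ₁ / sec²φ₂ = cos²φ₂ / cos²φ₁.
cos²φ₂ / cos²φ₁ = 6.55  ⇒  cos φ₁ = cos 25.5° / √6.55 = 0.9026/2.559 = 0.3527.
φ₁ = arccos(0.3527) ≈ 69.3°.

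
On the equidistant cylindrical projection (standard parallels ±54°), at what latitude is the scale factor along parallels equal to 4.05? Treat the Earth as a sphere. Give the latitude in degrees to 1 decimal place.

In the equirectangular projection with standard parallel φ₀ = 54° (x = Rλ cos φ₀, y = Rφ), meridians are true-scale (h = 1) and the parallel scale is k = cos φ₀ / cos φ.
k = cos φ₀ / cos φ = 4.05  ⇒  cos φ = cos 54° / 4.05 = 0.1451.
φ = arccos(0.1451) ≈ 81.7°.

81.7°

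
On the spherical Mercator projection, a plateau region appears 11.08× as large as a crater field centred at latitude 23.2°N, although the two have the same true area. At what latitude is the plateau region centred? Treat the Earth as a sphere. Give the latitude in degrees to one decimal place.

74.0°

Mercator areal scale is sec²φ, so apparent-area ratio = sec²φ₁ / sec²φ₂ = cos²φ₂ / cos²φ₁.
cos²φ₂ / cos²φ₁ = 11.08  ⇒  cos φ₁ = cos 23.2° / √11.08 = 0.9191/3.329 = 0.2761.
φ₁ = arccos(0.2761) ≈ 74.0°.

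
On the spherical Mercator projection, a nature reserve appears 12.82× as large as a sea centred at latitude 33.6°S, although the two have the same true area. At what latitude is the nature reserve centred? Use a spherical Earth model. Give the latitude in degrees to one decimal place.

76.5°

Mercator areal scale is sec²φ, so apparent-area ratio = sec²φ₁ / sec²φ₂ = cos²φ₂ / cos²φ₁.
cos²φ₂ / cos²φ₁ = 12.82  ⇒  cos φ₁ = cos 33.6° / √12.82 = 0.8329/3.581 = 0.2326.
φ₁ = arccos(0.2326) ≈ 76.5°.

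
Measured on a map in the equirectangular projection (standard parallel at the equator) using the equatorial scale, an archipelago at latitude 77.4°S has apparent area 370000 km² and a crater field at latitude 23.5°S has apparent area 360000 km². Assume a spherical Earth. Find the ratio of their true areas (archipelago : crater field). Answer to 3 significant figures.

0.244

On the plate carrée, areal scale = h·k = 1 × sec φ, so true area = apparent × cos φ.
True area of archipelago: 370000 × cos(77.4°) = 370000 × 0.2181 = 80710 km².
True area of crater field: 360000 × cos(23.5°) = 360000 × 0.9171 = 330100 km².
Ratio = 80710 / 330100 ≈ 0.244.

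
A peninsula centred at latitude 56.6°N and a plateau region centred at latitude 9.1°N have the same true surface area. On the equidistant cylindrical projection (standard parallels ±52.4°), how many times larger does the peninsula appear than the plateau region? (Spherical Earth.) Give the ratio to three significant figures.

With standard parallel φ₀ = 52.4°, the equirectangular projection gives x = Rλ cos φ₀, y = Rφ, so h = 1 and k = cos 52.4° / cos φ.
Areal scale at 56.6°: h·k = 1.000 × 1.108 = 1.108.
Areal scale at 9.1°: h·k = 1.000 × 0.6179 = 0.6179.
Ratio = 1.108/0.6179 ≈ 1.79.

1.79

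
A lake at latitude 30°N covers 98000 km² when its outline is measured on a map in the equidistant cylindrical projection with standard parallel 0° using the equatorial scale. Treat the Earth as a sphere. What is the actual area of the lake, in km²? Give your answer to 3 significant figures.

In the plate carrée (x = Rλ, y = Rφ), meridians are true-scale (h = 1) and parallels are stretched by k = sec φ.
Areal scale = h·k = 1 × sec φ; at 30°, h = 1.000, k = 1.155, so h·k = 1.155.
True area = apparent / (areal scale) = 98000 / 1.155 ≈ 84900 km².

84900 km²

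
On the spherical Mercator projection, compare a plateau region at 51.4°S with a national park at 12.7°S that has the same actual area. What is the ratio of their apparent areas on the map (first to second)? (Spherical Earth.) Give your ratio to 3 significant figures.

Mercator is conformal with k = sec φ, so areal scale = k² = sec²φ.
At 51.4°: sec²(51.4°) = 1/0.6239² = 2.569.
At 12.7°: sec²(12.7°) = 1/0.9755² = 1.051.
Ratio = 2.569/1.051 = cos²(12.7°)/cos²(51.4°) ≈ 2.45.

2.45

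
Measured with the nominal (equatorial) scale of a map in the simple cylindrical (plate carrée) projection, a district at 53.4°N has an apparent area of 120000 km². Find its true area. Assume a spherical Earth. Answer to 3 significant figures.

71500 km²

Plate carrée maps x = Rλ, y = Rφ. The meridian scale is h = 1 and the parallel scale is k = 1/cos φ = sec φ.
Areal scale = h·k = 1 × sec φ; at 53.4°, h = 1.000, k = 1.677, so h·k = 1.677.
True area = apparent / (areal scale) = 120000 / 1.677 ≈ 71500 km².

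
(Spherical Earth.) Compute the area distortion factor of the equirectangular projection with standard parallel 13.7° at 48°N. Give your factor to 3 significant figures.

1.45

With standard parallel φ₀ = 13.7°, the equirectangular projection gives x = Rλ cos φ₀, y = Rφ, so h = 1 and k = cos 13.7° / cos φ.
Areal scale = h·k = 1 × cos φ₀ / cos φ; at 48°, h = 1.000, k = 1.452, so h·k = 1.452.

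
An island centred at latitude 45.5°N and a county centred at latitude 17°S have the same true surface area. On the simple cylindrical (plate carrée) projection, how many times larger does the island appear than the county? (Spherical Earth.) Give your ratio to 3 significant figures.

1.36

For the equirectangular projection with φ₀ = 0 (plate carrée), h = 1 along meridians and k = sec φ along parallels.
Areal scale at 45.5°: h·k = 1.000 × 1.427 = 1.427.
Areal scale at 17°: h·k = 1.000 × 1.046 = 1.046.
Ratio = 1.427/1.046 ≈ 1.36.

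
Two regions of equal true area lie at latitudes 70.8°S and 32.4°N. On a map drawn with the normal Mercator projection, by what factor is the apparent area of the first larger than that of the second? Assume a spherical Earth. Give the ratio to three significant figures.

6.59

Mercator is conformal with k = sec φ, so areal scale = k² = sec²φ.
At 70.8°: sec²(70.8°) = 1/0.3289² = 9.246.
At 32.4°: sec²(32.4°) = 1/0.8443² = 1.403.
Ratio = 9.246/1.403 = cos²(32.4°)/cos²(70.8°) ≈ 6.59.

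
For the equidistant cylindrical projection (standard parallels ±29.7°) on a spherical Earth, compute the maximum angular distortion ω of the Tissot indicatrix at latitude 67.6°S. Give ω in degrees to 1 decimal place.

45.9°

The equidistant cylindrical projection with φ₀ = 29.7° has h = 1 (meridians true) and k = cos φ₀ / cos φ along parallels.
At 67.6°: h = 1.000, k = 2.279; principal scales a = 2.279, b = 1.000.
sin(ω/2) = (a − b)/(a + b) = 1.279/3.279 = 0.3901, so ω = 2 arcsin(0.3901) ≈ 45.9°.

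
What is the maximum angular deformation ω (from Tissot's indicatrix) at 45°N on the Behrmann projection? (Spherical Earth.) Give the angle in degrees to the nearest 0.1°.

Behrmann is a cylindrical equal-area projection with standard parallels at ±30°. Cylindrical equal-area (φ₀ = 30°): h = cos φ / cos 30° along meridians, k = cos 30° / cos φ along parallels; h·k = 1.
At 45°: h = 0.8165, k = 1.225; principal scales a = 1.225, b = 0.8165.
sin(ω/2) = (a − b)/(a + b) = 0.4082/2.041 = 0.2000, so ω = 2 arcsin(0.2000) ≈ 23.1°.

23.1°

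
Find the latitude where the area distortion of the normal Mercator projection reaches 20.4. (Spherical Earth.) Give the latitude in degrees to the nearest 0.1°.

77.2°

Mercator areal scale is sec²φ.
sec²φ = 20.4  ⇒  cos²φ = 0.04902  ⇒  cos φ = 0.2214.
φ = arccos(0.2214) ≈ 77.2°.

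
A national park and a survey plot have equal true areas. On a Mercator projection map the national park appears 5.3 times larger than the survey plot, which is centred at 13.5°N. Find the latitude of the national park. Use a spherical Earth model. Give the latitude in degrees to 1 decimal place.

On Mercator, (apparent₁)/(apparent₂) = sec²φ₁ / sec²φ₂ when true areas are equal.
cos²φ₂ / cos²φ₁ = 5.3  ⇒  cos φ₁ = cos 13.5° / √5.3 = 0.9724/2.302 = 0.4224.
φ₁ = arccos(0.4224) ≈ 65.0°.

65.0°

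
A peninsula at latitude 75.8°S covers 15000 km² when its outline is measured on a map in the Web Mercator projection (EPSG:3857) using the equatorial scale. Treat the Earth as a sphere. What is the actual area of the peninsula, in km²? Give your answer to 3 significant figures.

For Mercator, h = k = sec φ (a conformal cylindrical projection has a single point scale, 1/cos φ).
Areal scale = k² = sec²φ = 1/cos²(75.8°) = 1/0.2453² = 16.62.
True area = apparent / (areal scale) = 15000 / 16.62 ≈ 903 km².

903 km²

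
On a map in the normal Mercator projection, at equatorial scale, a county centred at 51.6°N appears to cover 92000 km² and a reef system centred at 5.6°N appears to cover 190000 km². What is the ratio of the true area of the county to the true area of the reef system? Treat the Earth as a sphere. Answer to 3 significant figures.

Mercator's areal exaggeration is sec²φ; hence true area = (apparent area) · cos²φ.
True area of county: 92000 × cos²(51.6°) = 92000 × 0.3858 = 35500 km².
True area of reef system: 190000 × cos²(5.6°) = 190000 × 0.9905 = 188200 km².
Ratio = 35500 / 188200 ≈ 0.189.

0.189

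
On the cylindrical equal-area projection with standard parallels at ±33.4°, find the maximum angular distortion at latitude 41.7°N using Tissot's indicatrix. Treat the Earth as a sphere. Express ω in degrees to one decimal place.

12.8°

A cylindrical equal-area projection with standard parallel φ₀ has meridian scale h = cos φ / cos φ₀ and parallel scale k = cos φ₀ / cos φ (so areas are preserved, h·k = 1).
At 41.7°: h = 0.8943, k = 1.118; principal scales a = 1.118, b = 0.8943.
sin(ω/2) = (a − b)/(a + b) = 0.2238/2.012 = 0.1112, so ω = 2 arcsin(0.1112) ≈ 12.8°.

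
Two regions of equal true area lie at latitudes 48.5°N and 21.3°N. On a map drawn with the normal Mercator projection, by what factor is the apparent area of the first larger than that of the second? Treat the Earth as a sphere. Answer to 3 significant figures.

Mercator is conformal with k = sec φ, so areal scale = k² = sec²φ.
At 48.5°: sec²(48.5°) = 1/0.6626² = 2.278.
At 21.3°: sec²(21.3°) = 1/0.9317² = 1.152.
Ratio = 2.278/1.152 = cos²(21.3°)/cos²(48.5°) ≈ 1.98.

1.98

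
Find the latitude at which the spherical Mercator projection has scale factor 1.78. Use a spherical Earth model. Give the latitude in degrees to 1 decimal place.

55.8°

Mercator scale is k = sec φ = 1/cos φ.
1/cos φ = 1.78  ⇒  cos φ = 0.5618  ⇒  φ = arccos(0.5618) ≈ 55.8°.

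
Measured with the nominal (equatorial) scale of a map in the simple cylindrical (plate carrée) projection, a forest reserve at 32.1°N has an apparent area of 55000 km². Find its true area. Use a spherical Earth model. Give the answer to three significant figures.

46600 km²

For the equirectangular projection with φ₀ = 0 (plate carrée), h = 1 along meridians and k = sec φ along parallels.
Areal scale = h·k = 1 × sec φ; at 32.1°, h = 1.000, k = 1.180, so h·k = 1.180.
True area = apparent / (areal scale) = 55000 / 1.180 ≈ 46600 km².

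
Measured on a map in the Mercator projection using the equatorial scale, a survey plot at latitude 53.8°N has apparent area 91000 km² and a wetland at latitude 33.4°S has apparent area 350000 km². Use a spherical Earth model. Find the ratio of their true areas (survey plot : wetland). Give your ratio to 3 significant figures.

Mercator's areal exaggeration is sec²φ; hence true area = (apparent area) · cos²φ.
True area of survey plot: 91000 × cos²(53.8°) = 91000 × 0.3488 = 31740 km².
True area of wetland: 350000 × cos²(33.4°) = 350000 × 0.6970 = 243900 km².
Ratio = 31740 / 243900 ≈ 0.130.

0.130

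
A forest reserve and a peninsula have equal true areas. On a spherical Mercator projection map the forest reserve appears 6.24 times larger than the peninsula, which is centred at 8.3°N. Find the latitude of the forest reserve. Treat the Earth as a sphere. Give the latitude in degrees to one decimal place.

Mercator areal scale is sec²φ, so apparent-area ratio = sec²φ₁ / sec²φ₂ = cos²φ₂ / cos²φ₁.
cos²φ₂ / cos²φ₁ = 6.24  ⇒  cos φ₁ = cos 8.3° / √6.24 = 0.9895/2.498 = 0.3961.
φ₁ = arccos(0.3961) ≈ 66.7°.

66.7°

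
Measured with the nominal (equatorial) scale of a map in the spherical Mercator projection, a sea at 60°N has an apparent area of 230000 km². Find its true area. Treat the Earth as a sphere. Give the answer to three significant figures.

57500 km²

For Mercator, h = k = sec φ (a conformal cylindrical projection has a single point scale, 1/cos φ).
Areal scale = k² = sec²φ = 1/cos²(60°) = 1/0.5000² = 4.000.
True area = apparent / (areal scale) = 230000 / 4.000 ≈ 57500 km².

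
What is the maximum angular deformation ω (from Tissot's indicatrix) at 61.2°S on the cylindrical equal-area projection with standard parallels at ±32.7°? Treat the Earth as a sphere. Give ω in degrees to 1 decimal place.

60.8°

A cylindrical equal-area projection with standard parallel φ₀ has meridian scale h = cos φ / cos φ₀ and parallel scale k = cos φ₀ / cos φ (so areas are preserved, h·k = 1).
At 61.2°: h = 0.5725, k = 1.747; principal scales a = 1.747, b = 0.5725.
sin(ω/2) = (a − b)/(a + b) = 1.174/2.319 = 0.5063, so ω = 2 arcsin(0.5063) ≈ 60.8°.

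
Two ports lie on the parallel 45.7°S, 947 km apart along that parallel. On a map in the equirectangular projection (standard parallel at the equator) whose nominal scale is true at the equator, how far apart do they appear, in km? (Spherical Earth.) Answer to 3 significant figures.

For the equirectangular projection with φ₀ = 0 (plate carrée), h = 1 along meridians and k = sec φ along parallels.
Along the parallel, k = sec 45.7° = 1/0.6984 = 1.432.
Map distance = 947 × 1.432 ≈ 1360 km.

1360 km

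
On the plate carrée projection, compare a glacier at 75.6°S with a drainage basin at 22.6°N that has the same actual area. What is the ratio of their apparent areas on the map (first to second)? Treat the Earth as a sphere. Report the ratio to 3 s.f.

3.71

For the equirectangular projection with φ₀ = 0 (plate carrée), h = 1 along meridians and k = sec φ along parallels.
Areal scale at 75.6°: h·k = 1.000 × 4.021 = 4.021.
Areal scale at 22.6°: h·k = 1.000 × 1.083 = 1.083.
Ratio = 4.021/1.083 ≈ 3.71.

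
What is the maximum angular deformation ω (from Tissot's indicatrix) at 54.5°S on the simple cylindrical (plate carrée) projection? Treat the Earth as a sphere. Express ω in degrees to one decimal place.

In the plate carrée (x = Rλ, y = Rφ), meridians are true-scale (h = 1) and parallels are stretched by k = sec φ.
At 54.5°: h = 1.000, k = 1.722; principal scales a = 1.722, b = 1.000.
sin(ω/2) = (a − b)/(a + b) = 0.7221/2.722 = 0.2653, so ω = 2 arcsin(0.2653) ≈ 30.8°.

30.8°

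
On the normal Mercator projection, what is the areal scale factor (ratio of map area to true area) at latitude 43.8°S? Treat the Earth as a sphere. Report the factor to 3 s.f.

1.92

Mercator is conformal, so the point scale is isotropic: h = k = sec φ = 1/cos φ.
Areal scale = k² = sec²φ = 1/cos²(43.8°) = 1/0.7218² = 1.920.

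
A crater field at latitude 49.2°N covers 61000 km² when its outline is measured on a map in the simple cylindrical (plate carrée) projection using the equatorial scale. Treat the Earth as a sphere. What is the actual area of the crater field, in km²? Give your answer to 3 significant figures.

39900 km²

For the equirectangular projection with φ₀ = 0 (plate carrée), h = 1 along meridians and k = sec φ along parallels.
Areal scale = h·k = 1 × sec φ; at 49.2°, h = 1.000, k = 1.530, so h·k = 1.530.
True area = apparent / (areal scale) = 61000 / 1.530 ≈ 39900 km².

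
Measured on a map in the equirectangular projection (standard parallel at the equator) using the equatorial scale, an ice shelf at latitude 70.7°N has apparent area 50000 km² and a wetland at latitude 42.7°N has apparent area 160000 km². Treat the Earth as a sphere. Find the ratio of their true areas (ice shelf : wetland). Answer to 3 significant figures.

Plate carrée has h = 1 and k = sec φ, giving areal scale sec φ; true area = (apparent area) · cos φ.
True area of ice shelf: 50000 × cos(70.7°) = 50000 × 0.3305 = 16530 km².
True area of wetland: 160000 × cos(42.7°) = 160000 × 0.7349 = 117600 km².
Ratio = 16530 / 117600 ≈ 0.141.

0.141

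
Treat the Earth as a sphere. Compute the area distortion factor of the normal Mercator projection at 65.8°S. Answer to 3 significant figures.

5.95

The Mercator projection is conformal; its linear scale factor is the same in every direction and equals sec φ = 1/cos φ.
Areal scale = k² = sec²φ = 1/cos²(65.8°) = 1/0.4099² = 5.951.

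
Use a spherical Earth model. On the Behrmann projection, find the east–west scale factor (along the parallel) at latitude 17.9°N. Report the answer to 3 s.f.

0.910

Behrmann is a cylindrical equal-area projection with standard parallels at ±30°. Cylindrical equal-area (φ₀ = 30°): h = cos φ / cos 30° along meridians, k = cos 30° / cos φ along parallels; h·k = 1.
k = cos 30° / cos 17.9° = 0.8660/0.9516 = 0.9101.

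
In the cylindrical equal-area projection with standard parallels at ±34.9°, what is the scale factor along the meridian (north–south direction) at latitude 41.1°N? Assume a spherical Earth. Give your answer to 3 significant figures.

0.919

For cylindrical equal-area with standard parallel φ₀, h = cos φ / cos φ₀ and k = cos φ₀ / cos φ, so h·k = 1.
h = cos 41.1° / cos 34.9° = 0.7536/0.8202 = 0.9188.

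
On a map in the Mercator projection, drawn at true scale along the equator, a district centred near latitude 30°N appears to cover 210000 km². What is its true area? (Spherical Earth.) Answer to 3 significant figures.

The Mercator projection is conformal; its linear scale factor is the same in every direction and equals sec φ = 1/cos φ.
Areal scale = k² = sec²φ = 1/cos²(30°) = 1/0.8660² = 1.333.
True area = apparent / (areal scale) = 210000 / 1.333 ≈ 158000 km².

158000 km²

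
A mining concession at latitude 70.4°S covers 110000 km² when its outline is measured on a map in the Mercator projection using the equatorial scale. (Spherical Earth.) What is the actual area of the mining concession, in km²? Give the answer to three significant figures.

The Mercator projection is conformal; its linear scale factor is the same in every direction and equals sec φ = 1/cos φ.
Areal scale = k² = sec²φ = 1/cos²(70.4°) = 1/0.3355² = 8.887.
True area = apparent / (areal scale) = 110000 / 8.887 ≈ 12400 km².

12400 km²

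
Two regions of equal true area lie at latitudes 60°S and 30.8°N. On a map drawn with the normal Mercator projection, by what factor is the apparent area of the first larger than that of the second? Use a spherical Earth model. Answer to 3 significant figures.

2.95

Mercator areal scale is sec²φ.
At 60°: sec²(60°) = 1/0.5000² = 4.000.
At 30.8°: sec²(30.8°) = 1/0.8590² = 1.355.
Ratio = 4.000/1.355 = cos²(30.8°)/cos²(60°) ≈ 2.95.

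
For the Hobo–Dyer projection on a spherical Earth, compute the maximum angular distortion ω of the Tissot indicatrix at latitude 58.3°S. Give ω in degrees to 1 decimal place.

45.9°

Hobo–Dyer is a cylindrical equal-area projection with standard parallels at ±37.5°. Cylindrical equal-area (φ₀ = 37.5°): h = cos φ / cos 37.5° along meridians, k = cos 37.5° / cos φ along parallels; h·k = 1.
At 58.3°: h = 0.6623, k = 1.510; principal scales a = 1.510, b = 0.6623.
sin(ω/2) = (a − b)/(a + b) = 0.8475/2.172 = 0.3901, so ω = 2 arcsin(0.3901) ≈ 45.9°.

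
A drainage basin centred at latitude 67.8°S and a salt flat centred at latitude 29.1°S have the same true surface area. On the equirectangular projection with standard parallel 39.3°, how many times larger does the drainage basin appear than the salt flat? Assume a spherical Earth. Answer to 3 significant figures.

In the equirectangular projection with standard parallel φ₀ = 39.3° (x = Rλ cos φ₀, y = Rφ), meridians are true-scale (h = 1) and the parallel scale is k = cos φ₀ / cos φ.
Areal scale at 67.8°: h·k = 1.000 × 2.048 = 2.048.
Areal scale at 29.1°: h·k = 1.000 × 0.8856 = 0.8856.
Ratio = 2.048/0.8856 ≈ 2.31.

2.31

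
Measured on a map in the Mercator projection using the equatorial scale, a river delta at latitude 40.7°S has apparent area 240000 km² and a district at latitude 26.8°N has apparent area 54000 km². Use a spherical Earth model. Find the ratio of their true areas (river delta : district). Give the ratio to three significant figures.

Since Mercator area scale is 1/cos²φ, the true area equals the apparent area multiplied by cos²φ.
True area of river delta: 240000 × cos²(40.7°) = 240000 × 0.5748 = 137900 km².
True area of district: 54000 × cos²(26.8°) = 54000 × 0.7967 = 43020 km².
Ratio = 137900 / 43020 ≈ 3.21.

3.21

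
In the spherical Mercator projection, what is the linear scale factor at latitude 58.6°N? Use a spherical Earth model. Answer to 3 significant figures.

For Mercator, h = k = sec φ (a conformal cylindrical projection has a single point scale, 1/cos φ).
k = 1/cos 58.6° = 1/0.5210 = 1.919.

1.92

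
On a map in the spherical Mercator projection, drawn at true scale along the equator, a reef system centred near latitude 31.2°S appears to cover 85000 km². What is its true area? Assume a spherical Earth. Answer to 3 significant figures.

The Mercator projection is conformal; its linear scale factor is the same in every direction and equals sec φ = 1/cos φ.
Areal scale = k² = sec²φ = 1/cos²(31.2°) = 1/0.8554² = 1.367.
True area = apparent / (areal scale) = 85000 / 1.367 ≈ 62200 km².

62200 km²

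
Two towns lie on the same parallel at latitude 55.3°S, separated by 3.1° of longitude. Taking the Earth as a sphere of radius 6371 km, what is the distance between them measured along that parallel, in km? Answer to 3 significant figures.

196 km

Arc length along a parallel = R cos φ · Δλ (with Δλ in radians).
= 6371 × cos 55.3° × (3.1° × π/180) = 6371 × 0.5693 × 0.05411 ≈ 196 km.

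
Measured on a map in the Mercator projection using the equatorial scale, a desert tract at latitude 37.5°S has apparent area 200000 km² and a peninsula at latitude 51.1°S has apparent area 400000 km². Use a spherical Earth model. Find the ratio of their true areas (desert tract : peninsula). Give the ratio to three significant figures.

0.798

On Mercator the areal scale is sec²φ, so true area = apparent × cos²φ.
True area of desert tract: 200000 × cos²(37.5°) = 200000 × 0.6294 = 125900 km².
True area of peninsula: 400000 × cos²(51.1°) = 400000 × 0.3943 = 157700 km².
Ratio = 125900 / 157700 ≈ 0.798.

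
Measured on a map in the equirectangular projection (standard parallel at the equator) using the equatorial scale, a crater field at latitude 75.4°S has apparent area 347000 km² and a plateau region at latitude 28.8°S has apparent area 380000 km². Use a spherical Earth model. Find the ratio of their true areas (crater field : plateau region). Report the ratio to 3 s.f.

Plate carrée has h = 1 and k = sec φ, giving areal scale sec φ; true area = (apparent area) · cos φ.
True area of crater field: 347000 × cos(75.4°) = 347000 × 0.2521 = 87470 km².
True area of plateau region: 380000 × cos(28.8°) = 380000 × 0.8763 = 333000 km².
Ratio = 87470 / 333000 ≈ 0.263.

0.263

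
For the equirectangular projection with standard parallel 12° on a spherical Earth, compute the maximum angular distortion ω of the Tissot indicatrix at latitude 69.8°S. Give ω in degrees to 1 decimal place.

In the equirectangular projection with standard parallel φ₀ = 12° (x = Rλ cos φ₀, y = Rφ), meridians are true-scale (h = 1) and the parallel scale is k = cos φ₀ / cos φ.
At 69.8°: h = 1.000, k = 2.833; principal scales a = 2.833, b = 1.000.
sin(ω/2) = (a − b)/(a + b) = 1.833/3.833 = 0.4782, so ω = 2 arcsin(0.4782) ≈ 57.1°.

57.1°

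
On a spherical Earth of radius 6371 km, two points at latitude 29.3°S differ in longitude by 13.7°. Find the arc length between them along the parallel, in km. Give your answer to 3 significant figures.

1330 km

Arc length along a parallel = R cos φ · Δλ (with Δλ in radians).
= 6371 × cos 29.3° × (13.7° × π/180) = 6371 × 0.8721 × 0.2391 ≈ 1330 km.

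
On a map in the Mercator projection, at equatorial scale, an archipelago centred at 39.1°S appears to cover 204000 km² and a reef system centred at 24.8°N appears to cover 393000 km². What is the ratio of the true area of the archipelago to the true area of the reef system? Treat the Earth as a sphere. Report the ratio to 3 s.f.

0.379

Since Mercator area scale is 1/cos²φ, the true area equals the apparent area multiplied by cos²φ.
True area of archipelago: 204000 × cos²(39.1°) = 204000 × 0.6022 = 122900 km².
True area of reef system: 393000 × cos²(24.8°) = 393000 × 0.8241 = 323900 km².
Ratio = 122900 / 323900 ≈ 0.379.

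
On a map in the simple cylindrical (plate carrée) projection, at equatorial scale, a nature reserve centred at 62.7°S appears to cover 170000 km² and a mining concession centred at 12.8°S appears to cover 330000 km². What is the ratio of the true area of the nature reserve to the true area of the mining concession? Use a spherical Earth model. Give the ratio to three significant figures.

Plate carrée has h = 1 and k = sec φ, giving areal scale sec φ; true area = (apparent area) · cos φ.
True area of nature reserve: 170000 × cos(62.7°) = 170000 × 0.4586 = 77970 km².
True area of mining concession: 330000 × cos(12.8°) = 330000 × 0.9751 = 321800 km².
Ratio = 77970 / 321800 ≈ 0.242.

0.242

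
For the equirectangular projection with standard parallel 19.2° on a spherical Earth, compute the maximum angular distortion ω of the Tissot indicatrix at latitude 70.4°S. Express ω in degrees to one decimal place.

With standard parallel φ₀ = 19.2°, the equirectangular projection gives x = Rλ cos φ₀, y = Rφ, so h = 1 and k = cos 19.2° / cos φ.
At 70.4°: h = 1.000, k = 2.815; principal scales a = 2.815, b = 1.000.
sin(ω/2) = (a − b)/(a + b) = 1.815/3.815 = 0.4758, so ω = 2 arcsin(0.4758) ≈ 56.8°.

56.8°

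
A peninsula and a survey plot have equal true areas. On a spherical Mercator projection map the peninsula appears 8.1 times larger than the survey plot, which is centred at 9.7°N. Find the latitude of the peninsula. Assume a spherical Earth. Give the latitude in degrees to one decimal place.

69.7°

On Mercator, (apparent₁)/(apparent₂) = sec²φ₁ / sec²φ₂ when true areas are equal.
cos²φ₂ / cos²φ₁ = 8.1  ⇒  cos φ₁ = cos 9.7° / √8.1 = 0.9857/2.846 = 0.3463.
φ₁ = arccos(0.3463) ≈ 69.7°.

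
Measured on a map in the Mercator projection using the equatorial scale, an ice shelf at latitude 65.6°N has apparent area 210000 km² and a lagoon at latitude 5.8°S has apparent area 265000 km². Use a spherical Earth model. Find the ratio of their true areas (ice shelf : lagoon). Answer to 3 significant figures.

0.137

On Mercator the areal scale is sec²φ, so true area = apparent × cos²φ.
True area of ice shelf: 210000 × cos²(65.6°) = 210000 × 0.1707 = 35840 km².
True area of lagoon: 265000 × cos²(5.8°) = 265000 × 0.9898 = 262300 km².
Ratio = 35840 / 262300 ≈ 0.137.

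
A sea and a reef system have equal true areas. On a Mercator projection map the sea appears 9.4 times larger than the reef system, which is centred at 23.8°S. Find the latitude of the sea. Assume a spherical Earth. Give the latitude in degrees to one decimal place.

72.6°

For equal true areas on Mercator, apparent areas scale as sec²φ, so the ratio is cos²φ₂ / cos²φ₁.
cos²φ₂ / cos²φ₁ = 9.4  ⇒  cos φ₁ = cos 23.8° / √9.4 = 0.9150/3.066 = 0.2984.
φ₁ = arccos(0.2984) ≈ 72.6°.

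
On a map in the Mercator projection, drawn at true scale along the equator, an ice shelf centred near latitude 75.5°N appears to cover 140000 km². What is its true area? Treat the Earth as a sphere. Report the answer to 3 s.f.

8780 km²

Mercator is conformal, so the point scale is isotropic: h = k = sec φ = 1/cos φ.
Areal scale = k² = sec²φ = 1/cos²(75.5°) = 1/0.2504² = 15.95.
True area = apparent / (areal scale) = 140000 / 15.95 ≈ 8780 km².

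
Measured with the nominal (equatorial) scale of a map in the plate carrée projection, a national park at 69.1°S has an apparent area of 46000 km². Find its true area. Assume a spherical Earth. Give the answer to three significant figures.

In the plate carrée (x = Rλ, y = Rφ), meridians are true-scale (h = 1) and parallels are stretched by k = sec φ.
Areal scale = h·k = 1 × sec φ; at 69.1°, h = 1.000, k = 2.803, so h·k = 2.803.
True area = apparent / (areal scale) = 46000 / 2.803 ≈ 16400 km².

16400 km²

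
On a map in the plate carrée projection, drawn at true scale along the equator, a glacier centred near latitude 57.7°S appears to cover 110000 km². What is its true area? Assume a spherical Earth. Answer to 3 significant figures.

In the plate carrée (x = Rλ, y = Rφ), meridians are true-scale (h = 1) and parallels are stretched by k = sec φ.
Areal scale = h·k = 1 × sec φ; at 57.7°, h = 1.000, k = 1.871, so h·k = 1.871.
True area = apparent / (areal scale) = 110000 / 1.871 ≈ 58800 km².

58800 km²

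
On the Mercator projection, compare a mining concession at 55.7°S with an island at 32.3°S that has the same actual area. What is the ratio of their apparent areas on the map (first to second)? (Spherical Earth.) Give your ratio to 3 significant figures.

2.25

On Mercator, area is exaggerated by sec²φ = 1/cos²φ.
At 55.7°: sec²(55.7°) = 1/0.5635² = 3.149.
At 32.3°: sec²(32.3°) = 1/0.8453² = 1.400.
Ratio = 3.149/1.400 = cos²(32.3°)/cos²(55.7°) ≈ 2.25.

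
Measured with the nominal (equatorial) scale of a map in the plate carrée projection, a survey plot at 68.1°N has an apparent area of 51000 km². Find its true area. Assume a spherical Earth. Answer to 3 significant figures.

Plate carrée maps x = Rλ, y = Rφ. The meridian scale is h = 1 and the parallel scale is k = 1/cos φ = sec φ.
Areal scale = h·k = 1 × sec φ; at 68.1°, h = 1.000, k = 2.681, so h·k = 2.681.
True area = apparent / (areal scale) = 51000 / 2.681 ≈ 19000 km².

19000 km²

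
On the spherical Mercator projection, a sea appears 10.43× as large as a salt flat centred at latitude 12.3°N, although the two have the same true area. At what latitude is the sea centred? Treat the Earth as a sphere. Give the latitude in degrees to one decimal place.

72.4°

Mercator areal scale is sec²φ, so apparent-area ratio = sec²φ₁ / sec²φ₂ = cos²φ₂ / cos²φ₁.
cos²φ₂ / cos²φ₁ = 10.43  ⇒  cos φ₁ = cos 12.3° / √10.43 = 0.9770/3.230 = 0.3025.
φ₁ = arccos(0.3025) ≈ 72.4°.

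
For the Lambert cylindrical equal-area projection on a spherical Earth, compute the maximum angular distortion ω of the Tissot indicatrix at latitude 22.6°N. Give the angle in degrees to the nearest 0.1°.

9.1°

The Lambert cylindrical equal-area projection is the cylindrical equal-area projection with its standard parallel at the equator (φ₀ = 0). A cylindrical equal-area projection with standard parallel φ₀ has meridian scale h = cos φ / cos φ₀ and parallel scale k = cos φ₀ / cos φ (so areas are preserved, h·k = 1).
At 22.6°: h = 0.9232, k = 1.083; principal scales a = 1.083, b = 0.9232.
sin(ω/2) = (a − b)/(a + b) = 0.1600/2.006 = 0.07973, so ω = 2 arcsin(0.07973) ≈ 9.1°.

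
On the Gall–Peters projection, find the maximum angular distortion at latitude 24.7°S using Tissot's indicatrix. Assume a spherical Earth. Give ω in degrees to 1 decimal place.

Gall–Peters is a cylindrical equal-area projection with standard parallels at ±45°. A cylindrical equal-area projection with standard parallel φ₀ has meridian scale h = cos φ / cos φ₀ and parallel scale k = cos φ₀ / cos φ (so areas are preserved, h·k = 1).
At 24.7°: h = 1.285, k = 0.7783; principal scales a = 1.285, b = 0.7783.
sin(ω/2) = (a − b)/(a + b) = 0.5065/2.063 = 0.2455, so ω = 2 arcsin(0.2455) ≈ 28.4°.

28.4°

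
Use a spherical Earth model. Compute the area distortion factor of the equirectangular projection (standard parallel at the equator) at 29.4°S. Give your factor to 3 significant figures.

1.15

In the plate carrée (x = Rλ, y = Rφ), meridians are true-scale (h = 1) and parallels are stretched by k = sec φ.
Areal scale = h·k = 1 × sec φ; at 29.4°, h = 1.000, k = 1.148, so h·k = 1.148.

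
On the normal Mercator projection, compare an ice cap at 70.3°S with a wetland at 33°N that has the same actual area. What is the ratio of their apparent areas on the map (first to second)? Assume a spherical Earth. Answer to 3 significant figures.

Mercator is conformal with k = sec φ, so areal scale = k² = sec²φ.
At 70.3°: sec²(70.3°) = 1/0.3371² = 8.800.
At 33°: sec²(33°) = 1/0.8387² = 1.422.
Ratio = 8.800/1.422 = cos²(33°)/cos²(70.3°) ≈ 6.19.

6.19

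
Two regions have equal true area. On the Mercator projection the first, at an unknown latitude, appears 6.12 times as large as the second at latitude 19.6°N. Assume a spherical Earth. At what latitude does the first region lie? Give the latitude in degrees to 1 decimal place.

On Mercator, (apparent₁)/(apparent₂) = sec²φ₁ / sec²φ₂ when true areas are equal.
cos²φ₂ / cos²φ₁ = 6.12  ⇒  cos φ₁ = cos 19.6° / √6.12 = 0.9421/2.474 = 0.3808.
φ₁ = arccos(0.3808) ≈ 67.6°.

67.6°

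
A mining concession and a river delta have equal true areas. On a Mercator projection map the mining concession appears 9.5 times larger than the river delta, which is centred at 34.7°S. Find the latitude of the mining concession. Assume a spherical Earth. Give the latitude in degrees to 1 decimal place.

74.5°

For equal true areas on Mercator, apparent areas scale as sec²φ, so the ratio is cos²φ₂ / cos²φ₁.
cos²φ₂ / cos²φ₁ = 9.5  ⇒  cos φ₁ = cos 34.7° / √9.5 = 0.8221/3.082 = 0.2667.
φ₁ = arccos(0.2667) ≈ 74.5°.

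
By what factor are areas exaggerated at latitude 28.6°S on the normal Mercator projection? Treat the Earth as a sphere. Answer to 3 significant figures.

For Mercator, h = k = sec φ (a conformal cylindrical projection has a single point scale, 1/cos φ).
Areal scale = k² = sec²φ = 1/cos²(28.6°) = 1/0.8780² = 1.297.

1.30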